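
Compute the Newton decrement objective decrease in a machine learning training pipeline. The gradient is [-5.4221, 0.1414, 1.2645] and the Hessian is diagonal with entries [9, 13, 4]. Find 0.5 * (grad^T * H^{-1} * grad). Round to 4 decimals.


Step 1: H is diagonal, so H^(-1) * g = [-0.6025, 0.0109, 0.3161].
Step 2: g^T H^(-1) g = sum_i g_i^2 / H_ii
  = (-5.4221)^2/9 + (0.1414)^2/13 + (1.2645)^2/4
  = 3.2666 + 0.0015 + 0.3997 = 3.6679
Step 3: Objective decrease = 0.5 * g^T H^(-1) g = 1.8339


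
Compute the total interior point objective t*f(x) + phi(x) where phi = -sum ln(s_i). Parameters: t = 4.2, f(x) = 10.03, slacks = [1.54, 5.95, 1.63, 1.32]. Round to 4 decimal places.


Step 1: Compute log-barrier.
ln values: [0.4318, 1.7834, 0.4886, 0.2776]
phi = -(0.4318 + 1.7834 + 0.4886 + 0.2776) = -2.9814
Step 2: Compute augmented objective.
t*f(x) = 4.2*10.03 = 42.126
Total = 42.126 - 2.9814 = 39.1446


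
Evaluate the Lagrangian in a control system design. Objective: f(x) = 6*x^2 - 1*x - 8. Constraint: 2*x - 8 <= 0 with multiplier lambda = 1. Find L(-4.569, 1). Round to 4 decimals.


Step 1: Evaluate f(x).
f(-4.569) = 6*(-4.569)^2 - 1*(-4.569) - 8 = 121.8236
Step 2: Evaluate g(x).
g(-4.569) = 2*-4.569 - 8 = -17.138
Step 3: Compute Lagrangian.
L = 121.8236 + 1*-17.138 = 104.6856


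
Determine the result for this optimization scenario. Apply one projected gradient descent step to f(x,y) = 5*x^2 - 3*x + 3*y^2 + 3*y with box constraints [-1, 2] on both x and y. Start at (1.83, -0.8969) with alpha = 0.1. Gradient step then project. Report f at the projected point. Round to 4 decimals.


Step 1: Compute gradient at (1.83, -0.8969).
grad_x = 2*5*1.83 - 3 = 15.3
grad_y = 2*3*-0.8969 + 3 = -2.3814
Step 2: Gradient step.
x_raw = 1.83 - 0.1*15.3 = 0.3
y_raw = -0.8969 - 0.1*-2.3814 = -0.6588
Step 3: Project onto [-1, 2].
x_proj = clip(0.3) = 0.3
y_proj = clip(-0.6588) = -0.6588
Step 4: Evaluate f.
f(0.3, -0.6588) = -1.1244


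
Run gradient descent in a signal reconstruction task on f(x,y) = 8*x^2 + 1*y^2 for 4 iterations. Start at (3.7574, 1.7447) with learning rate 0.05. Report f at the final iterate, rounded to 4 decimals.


Gradient descent on f(x,y) = 8*x^2 + 1*y^2.
Starting point: (3.7574, 1.7447), alpha = 0.05
Step 1: grad_x = 2*8*3.7574 = 60.1184, grad_y = 2*1*1.7447 = 3.4894
  x_1 = 3.7574 - 0.05*60.1184 = 0.7515
  y_1 = 1.7447 - 0.05*3.4894 = 1.5702
Step 2: grad_x = 2*8*0.7515 = 12.0237, grad_y = 2*1*1.5702 = 3.1405
  x_2 = 0.7515 - 0.05*12.0237 = 0.1503
  y_2 = 1.5702 - 0.05*3.1405 = 1.4132
Step 3: grad_x = 2*8*0.1503 = 2.4047, grad_y = 2*1*1.4132 = 2.8264
  x_3 = 0.1503 - 0.05*2.4047 = 0.0301
  y_3 = 1.4132 - 0.05*2.8264 = 1.2719
Step 4: grad_x = 2*8*0.0301 = 0.4809, grad_y = 2*1*1.2719 = 2.5438
  x_4 = 0.0301 - 0.05*0.4809 = 0.006
  y_4 = 1.2719 - 0.05*2.5438 = 1.1447
f(0.006, 1.1447) = 8*0.006^2 + 1*1.1447^2 = 1.3106


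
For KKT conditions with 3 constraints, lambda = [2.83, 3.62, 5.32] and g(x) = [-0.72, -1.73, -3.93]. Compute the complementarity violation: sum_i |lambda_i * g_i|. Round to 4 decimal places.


KKT complementary slackness check:
lambda_1 * g_1 = 2.83 * -0.72 = -2.0376
lambda_2 * g_2 = 3.62 * -1.73 = -6.2626
lambda_3 * g_3 = 5.32 * -3.93 = -20.9076
Total violation = 2.0376 + 6.2626 + 20.9076 = 29.2078


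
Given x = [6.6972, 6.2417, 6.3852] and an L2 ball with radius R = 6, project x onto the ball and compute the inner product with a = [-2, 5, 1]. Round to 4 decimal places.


Step 1: Compute ||x|| (intermediates to 6 decimals).
||x|| = sqrt(6.6972^2 + 6.2417^2 + 6.3852^2) = 11.161635
Step 2: Project.
Since ||x|| > R, scale = R/||x|| = 6/11.161635 = 0.537556, proj(x) = scale * x
proj(x) = [3.60012, 3.355263, 3.432403]
Step 3: Dot product.
a^T * proj(x) = -2*3.60012 + 5*3.355263 + 1*3.432403 = 13.0085


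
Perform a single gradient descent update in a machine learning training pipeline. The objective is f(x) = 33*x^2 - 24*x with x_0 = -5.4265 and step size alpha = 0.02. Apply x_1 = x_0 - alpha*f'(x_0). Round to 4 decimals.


We compute the gradient at x_0 and apply the update.
f'(x) = 66*x - 24
f'(-5.4265) = 66*-5.4265 - 24 = -382.149
x_1 = -5.4265 - 0.02*-382.149 = 2.2165


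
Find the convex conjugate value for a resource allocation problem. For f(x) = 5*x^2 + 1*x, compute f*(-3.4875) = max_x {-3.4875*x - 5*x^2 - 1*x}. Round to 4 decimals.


f*(y) = sup_x {y*x - a*x^2 - b*x} = sup_x {(y-b)*x - a*x^2}
FOC: (y - b) - 2a*x = 0 => x* = (y - b)/(2a)
x* = (-3.4875 - 1)/(2*5) = -0.4488
f*(-3.4875) = (y-b)^2/(4a) = (-3.4875 - 1)^2/(4*5)
= 20.1377/20 = 1.0069


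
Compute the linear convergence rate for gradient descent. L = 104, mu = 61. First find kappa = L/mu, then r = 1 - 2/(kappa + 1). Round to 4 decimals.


Step 1: Compute the condition number.
kappa = L/mu = 104/61 = 1.7049
Step 2: Compute the convergence rate.
r = 1 - 2/(kappa + 1) = 1 - 2*mu/(L + mu) = (L - mu)/(L + mu) = 43/165 = 0.2606


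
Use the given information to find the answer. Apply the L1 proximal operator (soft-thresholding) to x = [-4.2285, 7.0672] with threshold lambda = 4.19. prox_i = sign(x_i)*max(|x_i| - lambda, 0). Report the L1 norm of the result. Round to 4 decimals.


Soft-thresholding with lambda = 4.19:
prox(-4.2285) = sign(-4.2285)*max(|-4.2285| - 4.19, 0) = -0.0385
prox(7.0672) = sign(7.0672)*max(|7.0672| - 4.19, 0) = 2.8772
prox(x) = [-0.0385, 2.8772]
||prox(x)||_1 = 0.0385 + 2.8772 = 2.9157


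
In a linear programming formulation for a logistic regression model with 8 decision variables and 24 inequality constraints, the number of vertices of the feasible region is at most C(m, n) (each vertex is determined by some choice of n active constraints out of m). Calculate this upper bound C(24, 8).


Each vertex corresponds to some choice of n active constraints out of m, so the number of vertices is at most C(m, n) = m! / (n!(m-n)!).
m = 24, n = 8
Numerator: 24 * 23 * 22 * 21 * 20 * 19 * 18 * 17
Denominator: 8! = 40320
C(24, 8) = 735471


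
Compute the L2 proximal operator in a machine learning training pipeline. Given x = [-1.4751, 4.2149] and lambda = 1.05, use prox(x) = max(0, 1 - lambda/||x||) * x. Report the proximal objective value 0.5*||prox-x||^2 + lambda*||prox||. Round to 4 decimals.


Step 1: Compute ||x||.
||x|| = 4.4656
Step 2: Compute scaling factor.
scale = max(0, 1 - 1.05/4.4656) = 0.7649
Step 3: prox(x) = [-1.1283, 3.2238]
||prox(x)|| = 3.4156
Step 4: Proximal objective.
0.5*||prox-x||^2 = 0.5513
lambda*||prox|| = 3.5864
Total = 4.1376


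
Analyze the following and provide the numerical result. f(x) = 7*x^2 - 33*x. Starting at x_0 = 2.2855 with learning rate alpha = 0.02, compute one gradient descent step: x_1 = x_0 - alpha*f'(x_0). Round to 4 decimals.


We compute the gradient at x_0 and apply the update.
f'(x) = 14*x - 33
f'(2.2855) = 14*2.2855 - 33 = -1.003
x_1 = 2.2855 - 0.02*-1.003 = 2.3056


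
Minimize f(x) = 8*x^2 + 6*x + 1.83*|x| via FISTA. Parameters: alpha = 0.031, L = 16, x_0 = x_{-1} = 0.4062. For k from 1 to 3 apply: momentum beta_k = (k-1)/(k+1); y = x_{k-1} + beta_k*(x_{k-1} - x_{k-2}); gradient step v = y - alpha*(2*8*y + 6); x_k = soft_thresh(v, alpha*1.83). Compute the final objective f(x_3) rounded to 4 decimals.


FISTA on f(x) = 8*x^2 + 6*x + 1.83*|x|
L = 16, alpha = 0.031
Iteration 1: beta = 0.0, y = 0.4062 + 0.0*(0.4062 - 0.4062) = 0.4062
  grad(y) = 12.4992, v = y - alpha*grad = 0.0187
  prox(v) = soft_thresh(0.0187, 0.0567) = 0.0
Iteration 2: beta = 0.3333, y = 0.0 + 0.3333*(0.0 - 0.4062) = -0.1354
  grad(y) = 3.8336, v = y - alpha*grad = -0.2542
  prox(v) = soft_thresh(-0.2542, 0.0567) = -0.1975
Iteration 3: beta = 0.5, y = -0.1975 + 0.5*(-0.1975 - 0.0) = -0.2963
  grad(y) = 1.2597, v = y - alpha*grad = -0.3353
  prox(v) = soft_thresh(-0.3353, 0.0567) = -0.2786
f(x_3) = 8*(-0.2786)^2 + 6*(-0.2786) + 1.83*|-0.2786| = -0.5408


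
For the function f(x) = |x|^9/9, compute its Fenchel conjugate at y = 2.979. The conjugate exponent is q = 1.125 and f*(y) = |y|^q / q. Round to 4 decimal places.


The conjugate exponent q satisfies 1/p + 1/q = 1.
p = 9, so q = 9/(9 - 1) = 1.125
|y|^q = 2.979^1.125 = 3.4145
f*(2.979) = 3.4145 / 1.125 = 3.0351


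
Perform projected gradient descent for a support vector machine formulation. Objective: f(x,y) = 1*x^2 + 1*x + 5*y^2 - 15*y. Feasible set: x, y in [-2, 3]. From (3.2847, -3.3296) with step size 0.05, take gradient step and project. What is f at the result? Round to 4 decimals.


Step 1: Compute gradient at (3.2847, -3.3296).
grad_x = 2*1*3.2847 + 1 = 7.5694
grad_y = 2*5*-3.3296 - 15 = -48.296
Step 2: Gradient step.
x_raw = 3.2847 - 0.05*7.5694 = 2.9062
y_raw = -3.3296 - 0.05*-48.296 = -0.9148
Step 3: Project onto [-2, 3].
x_proj = clip(2.9062) = 2.9062
y_proj = clip(-0.9148) = -0.9148
Step 4: Evaluate f.
f(2.9062, -0.9148) = 29.2587


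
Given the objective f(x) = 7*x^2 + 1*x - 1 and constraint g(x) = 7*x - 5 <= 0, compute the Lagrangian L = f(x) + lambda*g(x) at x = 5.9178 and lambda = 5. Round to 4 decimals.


Step 1: Evaluate f(x).
f(5.9178) = 7*5.9178^2 + 1*5.9178 - 1 = 250.0603
Step 2: Evaluate g(x).
g(5.9178) = 7*5.9178 - 5 = 36.4246
Step 3: Compute Lagrangian.
L = 250.0603 + 5*36.4246 = 432.1833


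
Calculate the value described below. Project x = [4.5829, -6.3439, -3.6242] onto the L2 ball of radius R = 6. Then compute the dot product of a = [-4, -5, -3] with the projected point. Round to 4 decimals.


Step 1: Compute ||x|| (intermediates to 6 decimals).
||x|| = sqrt(4.5829^2 + (-6.3439)^2 + (-3.6242)^2) = 8.62455
Step 2: Project.
Since ||x|| > R, scale = R/||x|| = 6/8.62455 = 0.695688, proj(x) = scale * x
proj(x) = [3.188269, -4.413375, -2.521312]
Step 3: Dot product.
a^T * proj(x) = -4*3.188269 - 5*(-4.413375) - 3*(-2.521312) = 16.8777


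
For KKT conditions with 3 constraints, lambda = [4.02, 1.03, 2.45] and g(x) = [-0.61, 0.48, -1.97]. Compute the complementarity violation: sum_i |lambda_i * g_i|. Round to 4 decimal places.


KKT complementary slackness check:
lambda_1 * g_1 = 4.02 * -0.61 = -2.4522
lambda_2 * g_2 = 1.03 * 0.48 = 0.4944
lambda_3 * g_3 = 2.45 * -1.97 = -4.8265
Total violation = 2.4522 + 0.4944 + 4.8265 = 7.7731


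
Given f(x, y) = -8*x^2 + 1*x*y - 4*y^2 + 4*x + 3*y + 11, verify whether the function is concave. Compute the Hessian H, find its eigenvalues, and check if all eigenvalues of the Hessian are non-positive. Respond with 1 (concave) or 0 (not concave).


The Hessian of f(x,y) = -8*x^2 + 1*x*y - 4*y^2 + 4*x + 3*y + 11 is:
H = [[-16, 1], [1, -8]]
Trace = -16 - 8 = -24
Determinant = -16*-8 - (1)^2 = 127
Discriminant = (-24)^2 - 4*127 = 68.0
Eigenvalues: lambda_1 = -16.1231, lambda_2 = -7.8769
The function is concave.

1


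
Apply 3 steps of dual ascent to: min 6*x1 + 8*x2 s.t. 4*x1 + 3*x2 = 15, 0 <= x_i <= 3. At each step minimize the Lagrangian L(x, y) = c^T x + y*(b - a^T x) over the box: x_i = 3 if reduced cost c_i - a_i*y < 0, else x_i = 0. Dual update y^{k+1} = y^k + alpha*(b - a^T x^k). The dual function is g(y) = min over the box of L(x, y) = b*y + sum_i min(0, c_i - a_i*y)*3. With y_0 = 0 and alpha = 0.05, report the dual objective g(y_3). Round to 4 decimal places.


Dual ascent for LP: min 6*x1 + 8*x2, 4*x1 + 3*x2 = 15, 0 <= x_i <= 3
Step 1: y^k = 0.0, reduced costs: (6.0, 8.0)
  x^k = (0.0, 0.0), subgradient = b - a^T x = 15.0
  y^{k+1} = 0.0 + 0.05*15.0 = 0.75
Step 2: y^k = 0.75, reduced costs: (3.0, 5.75)
  x^k = (0.0, 0.0), subgradient = b - a^T x = 15.0
  y^{k+1} = 0.75 + 0.05*15.0 = 1.5
Step 3: y^k = 1.5, reduced costs: (0.0, 3.5)
  x^k = (0.0, 0.0), subgradient = b - a^T x = 15.0
  y^{k+1} = 1.5 + 0.05*15.0 = 2.25
Dual objective at y_3 = 2.25: reduced costs (-3.0, 1.25), box minimizer x = (3.0, 0.0)
g(y_3) = b*y + (c1 - a1*y)*x1 + (c2 - a2*y)*x2 = 15*2.25 + (-3.0)*3.0 + 1.25*0.0 = 33.75 - 9.0 + 0.0 = 24.75


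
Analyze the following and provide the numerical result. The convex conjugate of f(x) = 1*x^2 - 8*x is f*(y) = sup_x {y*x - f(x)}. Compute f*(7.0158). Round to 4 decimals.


f*(y) = sup_x {y*x - a*x^2 - b*x} = sup_x {(y-b)*x - a*x^2}
FOC: (y - b) - 2a*x = 0 => x* = (y - b)/(2a)
x* = (7.0158 + 8)/(2*1) = 7.5079
f*(7.0158) = (y-b)^2/(4a) = (7.0158 + 8)^2/(4*1)
= 225.4742/4 = 56.3686


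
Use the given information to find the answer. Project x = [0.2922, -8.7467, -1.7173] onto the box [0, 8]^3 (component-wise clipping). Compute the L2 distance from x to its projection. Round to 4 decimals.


Project each component onto [0, 8].
clip(0.2922) = 0.2922, clip(-8.7467) = 0.0, clip(-1.7173) = 0.0
Projection = [0.2922, 0.0, 0.0]
Squared diffs: [0.0, 76.5048, 2.9491]
Distance = sqrt(79.4539) = 8.9137


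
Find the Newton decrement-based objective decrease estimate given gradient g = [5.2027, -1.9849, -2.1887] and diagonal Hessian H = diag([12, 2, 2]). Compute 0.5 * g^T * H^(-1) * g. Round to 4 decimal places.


Step 1: H is diagonal, so H^(-1) * g = [0.4336, -0.9925, -1.0944].
Step 2: g^T H^(-1) g = sum_i g_i^2 / H_ii
  = (5.2027)^2/12 + (-1.9849)^2/2 + (-2.1887)^2/2
  = 2.2557 + 1.9699 + 2.3952 = 6.6208
Step 3: Objective decrease = 0.5 * g^T H^(-1) g = 3.3104


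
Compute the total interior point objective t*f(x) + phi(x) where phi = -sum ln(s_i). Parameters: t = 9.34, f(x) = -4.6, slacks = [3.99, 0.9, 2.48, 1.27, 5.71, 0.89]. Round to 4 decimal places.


Step 1: Compute log-barrier.
ln values: [1.3838, -0.1054, 0.9083, 0.239, 1.7422, -0.1165]
phi = -(1.3838 - 0.1054 + 0.9083 + 0.239 + 1.7422 - 0.1165) = -4.0514
Step 2: Compute augmented objective.
t*f(x) = 9.34*-4.6 = -42.964
Total = -42.964 - 4.0514 = -47.0154


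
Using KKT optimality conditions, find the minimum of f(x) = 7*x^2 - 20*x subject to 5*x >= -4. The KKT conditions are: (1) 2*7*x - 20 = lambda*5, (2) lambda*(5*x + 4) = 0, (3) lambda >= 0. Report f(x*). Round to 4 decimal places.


Step 1: Try lambda = 0 (constraint inactive).
Stationarity: 2*7*x - 20 = 0
x* = 20/(2*7) = 10/7 = 1.4286 (rounded; the exact value 10/7 is used below)
Check constraint: 5*1.4286 = 7.143 >= -4 -- satisfied.
Step 2: Compute optimal value.
f(x*) = 7*(10/7)^2 - 20*(10/7) = -14.2857


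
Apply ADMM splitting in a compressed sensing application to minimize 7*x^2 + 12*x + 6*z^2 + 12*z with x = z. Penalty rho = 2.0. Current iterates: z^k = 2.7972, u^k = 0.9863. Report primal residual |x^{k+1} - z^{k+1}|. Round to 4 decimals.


ADMM iteration with rho = 2.0, z^k = 2.7972, u^k = 0.9863
Step 1: x-update.
Minimize 7*x^2 + 12*x + (2.0/2)*(x - 2.7972 + 0.9863)^2
FOC: (2*7 + 2.0)*x = -12 + 2.0*(2.7972 - 0.9863)
x^{k+1} = -0.5236
Step 2: z-update.
Minimize 6*z^2 + 12*z + (2.0/2)*(-0.5236 - z + 0.9863)^2
FOC: (2*6 + 2.0)*z = -12 + 2.0*(-0.5236 + 0.9863)
z^{k+1} = -0.791
Step 3: u-update.
u^{k+1} = 0.9863 - 0.5236 + 0.791 = 1.2537
Step 4: Primal residual = |-0.5236 + 0.791| = 0.2674


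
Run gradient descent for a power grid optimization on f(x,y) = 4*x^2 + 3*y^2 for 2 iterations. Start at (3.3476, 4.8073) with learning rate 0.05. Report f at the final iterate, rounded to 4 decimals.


Gradient descent on f(x,y) = 4*x^2 + 3*y^2.
Starting point: (3.3476, 4.8073), alpha = 0.05
Step 1: grad_x = 2*4*3.3476 = 26.7808, grad_y = 2*3*4.8073 = 28.8438
  x_1 = 3.3476 - 0.05*26.7808 = 2.0086
  y_1 = 4.8073 - 0.05*28.8438 = 3.3651
Step 2: grad_x = 2*4*2.0086 = 16.0685, grad_y = 2*3*3.3651 = 20.1907
  x_2 = 2.0086 - 0.05*16.0685 = 1.2051
  y_2 = 3.3651 - 0.05*20.1907 = 2.3556
f(1.2051, 2.3556) = 4*1.2051^2 + 3*2.3556^2 = 22.4556


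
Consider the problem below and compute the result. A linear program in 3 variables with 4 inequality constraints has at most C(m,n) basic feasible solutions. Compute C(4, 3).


Each vertex corresponds to some choice of n active constraints out of m, so the number of vertices is at most C(m, n) = m! / (n!(m-n)!).
m = 4, n = 3
Numerator: 4 * 3 * 2
Denominator: 3! = 6
C(4, 3) = 4


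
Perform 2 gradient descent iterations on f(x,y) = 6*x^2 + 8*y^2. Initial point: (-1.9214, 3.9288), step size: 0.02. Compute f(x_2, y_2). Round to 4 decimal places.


Gradient descent on f(x,y) = 6*x^2 + 8*y^2.
Starting point: (-1.9214, 3.9288), alpha = 0.02
Step 1: grad_x = 2*6*-1.9214 = -23.0568, grad_y = 2*8*3.9288 = 62.8608
  x_1 = -1.9214 - 0.02*-23.0568 = -1.4603
  y_1 = 3.9288 - 0.02*62.8608 = 2.6716
Step 2: grad_x = 2*6*-1.4603 = -17.5232, grad_y = 2*8*2.6716 = 42.7453
  x_2 = -1.4603 - 0.02*-17.5232 = -1.1098
  y_2 = 2.6716 - 0.02*42.7453 = 1.8167
f(-1.1098, 1.8167) = 6*(-1.1098)^2 + 8*1.8167^2 = 33.7925


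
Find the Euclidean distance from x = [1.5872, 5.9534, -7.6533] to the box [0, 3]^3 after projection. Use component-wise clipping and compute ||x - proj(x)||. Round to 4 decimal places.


Project each component onto [0, 3].
clip(1.5872) = 1.5872, clip(5.9534) = 3.0, clip(-7.6533) = 0.0
Projection = [1.5872, 3.0, 0.0]
Squared diffs: [0.0, 8.7226, 58.573]
Distance = sqrt(67.2956) = 8.2034


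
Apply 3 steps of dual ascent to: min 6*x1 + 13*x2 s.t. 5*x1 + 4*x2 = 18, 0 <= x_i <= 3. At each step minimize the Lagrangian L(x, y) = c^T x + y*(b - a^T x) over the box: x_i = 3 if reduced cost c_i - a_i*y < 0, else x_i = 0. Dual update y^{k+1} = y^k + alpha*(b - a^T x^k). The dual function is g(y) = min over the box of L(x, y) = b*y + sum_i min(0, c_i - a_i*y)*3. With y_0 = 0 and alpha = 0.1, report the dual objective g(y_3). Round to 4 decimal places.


Dual ascent for LP: min 6*x1 + 13*x2, 5*x1 + 4*x2 = 18, 0 <= x_i <= 3
Step 1: y^k = 0.0, reduced costs: (6.0, 13.0)
  x^k = (0.0, 0.0), subgradient = b - a^T x = 18.0
  y^{k+1} = 0.0 + 0.1*18.0 = 1.8
Step 2: y^k = 1.8, reduced costs: (-3.0, 5.8)
  x^k = (3.0, 0.0), subgradient = b - a^T x = 3.0
  y^{k+1} = 1.8 + 0.1*3.0 = 2.1
Step 3: y^k = 2.1, reduced costs: (-4.5, 4.6)
  x^k = (3.0, 0.0), subgradient = b - a^T x = 3.0
  y^{k+1} = 2.1 + 0.1*3.0 = 2.4
Dual objective at y_3 = 2.4: reduced costs (-6.0, 3.4), box minimizer x = (3.0, 0.0)
g(y_3) = b*y + (c1 - a1*y)*x1 + (c2 - a2*y)*x2 = 18*2.4 + (-6.0)*3.0 + 3.4*0.0 = 43.2 - 18.0 + 0.0 = 25.2


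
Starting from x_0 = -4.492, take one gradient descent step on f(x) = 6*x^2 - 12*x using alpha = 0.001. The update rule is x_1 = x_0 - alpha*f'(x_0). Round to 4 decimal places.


We compute the gradient at x_0 and apply the update.
f'(x) = 12*x - 12
f'(-4.492) = 12*-4.492 - 12 = -65.904
x_1 = -4.492 - 0.001*-65.904 = -4.4261


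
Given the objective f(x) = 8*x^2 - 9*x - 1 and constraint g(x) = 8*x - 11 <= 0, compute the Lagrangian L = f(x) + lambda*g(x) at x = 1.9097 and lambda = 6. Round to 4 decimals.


Step 1: Evaluate f(x).
f(1.9097) = 8*1.9097^2 - 9*1.9097 - 1 = 10.9883
Step 2: Evaluate g(x).
g(1.9097) = 8*1.9097 - 11 = 4.2776
Step 3: Compute Lagrangian.
L = 10.9883 + 6*4.2776 = 36.6539


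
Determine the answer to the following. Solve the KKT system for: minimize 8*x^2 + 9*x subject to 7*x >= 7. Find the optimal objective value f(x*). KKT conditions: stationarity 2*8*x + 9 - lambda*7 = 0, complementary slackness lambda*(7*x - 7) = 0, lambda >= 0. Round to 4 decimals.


Step 1: Try lambda = 0 (constraint inactive).
x_unc = -9/(2*8) = -0.5625
Check: 7*-0.5625 = -3.9375 < 7 -- violated!
Step 2: Constraint must be active: 7*x = 7
x* = 7/7 = 1.0
lambda = (2*8*1.0 + 9)/7 = 3.5714
Step 3: Compute optimal value.
f(x*) = 8*1.0^2 + 9*1.0 = 17.0


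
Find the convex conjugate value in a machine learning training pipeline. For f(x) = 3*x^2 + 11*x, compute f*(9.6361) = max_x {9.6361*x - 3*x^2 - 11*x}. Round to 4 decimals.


f*(y) = sup_x {y*x - a*x^2 - b*x} = sup_x {(y-b)*x - a*x^2}
FOC: (y - b) - 2a*x = 0 => x* = (y - b)/(2a)
x* = (9.6361 - 11)/(2*3) = -0.2273
f*(9.6361) = (y-b)^2/(4a) = (9.6361 - 11)^2/(4*3)
= 1.8602/12 = 0.155


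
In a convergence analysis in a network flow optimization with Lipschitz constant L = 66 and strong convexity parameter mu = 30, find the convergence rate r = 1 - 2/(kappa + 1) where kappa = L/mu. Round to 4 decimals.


Step 1: Compute the condition number.
kappa = L/mu = 66/30 = 2.2
Step 2: Compute the convergence rate.
r = 1 - 2/(kappa + 1) = 1 - 2*mu/(L + mu) = (L - mu)/(L + mu) = 36/96 = 0.375


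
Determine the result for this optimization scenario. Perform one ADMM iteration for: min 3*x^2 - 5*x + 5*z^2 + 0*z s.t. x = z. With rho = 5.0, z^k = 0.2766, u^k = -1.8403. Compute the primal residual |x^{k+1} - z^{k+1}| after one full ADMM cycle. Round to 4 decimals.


ADMM iteration with rho = 5.0, z^k = 0.2766, u^k = -1.8403
Step 1: x-update.
Minimize 3*x^2 - 5*x + (5.0/2)*(x - 0.2766 - 1.8403)^2
FOC: (2*3 + 5.0)*x = 5 + 5.0*(0.2766 + 1.8403)
x^{k+1} = 1.4168
Step 2: z-update.
Minimize 5*z^2 + 0*z + (5.0/2)*(1.4168 - z - 1.8403)^2
FOC: (2*5 + 5.0)*z = 0 + 5.0*(1.4168 - 1.8403)
z^{k+1} = -0.1412
Step 3: u-update.
u^{k+1} = -1.8403 + 1.4168 + 0.1412 = -0.2824
Step 4: Primal residual = |1.4168 + 0.1412| = 1.5579


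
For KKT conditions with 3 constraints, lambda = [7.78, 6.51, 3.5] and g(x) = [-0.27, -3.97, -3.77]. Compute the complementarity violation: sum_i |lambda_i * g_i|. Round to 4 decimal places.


KKT complementary slackness check:
lambda_1 * g_1 = 7.78 * -0.27 = -2.1006
lambda_2 * g_2 = 6.51 * -3.97 = -25.8447
lambda_3 * g_3 = 3.5 * -3.77 = -13.195
Total violation = 2.1006 + 25.8447 + 13.195 = 41.1403


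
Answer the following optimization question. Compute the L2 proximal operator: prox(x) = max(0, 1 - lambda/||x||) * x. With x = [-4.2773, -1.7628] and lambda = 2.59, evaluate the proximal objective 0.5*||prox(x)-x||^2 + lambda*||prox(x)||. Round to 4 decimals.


Step 1: Compute ||x||.
||x|| = 4.6263
Step 2: Compute scaling factor.
scale = max(0, 1 - 2.59/4.6263) = 0.4402
Step 3: prox(x) = [-1.8827, -0.7759]
||prox(x)|| = 2.0363
Step 4: Proximal objective.
0.5*||prox-x||^2 = 3.3541
lambda*||prox|| = 5.274
Total = 8.6281


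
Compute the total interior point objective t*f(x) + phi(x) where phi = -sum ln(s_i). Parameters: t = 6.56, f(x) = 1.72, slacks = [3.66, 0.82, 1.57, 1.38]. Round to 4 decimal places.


Step 1: Compute log-barrier.
ln values: [1.2975, -0.1985, 0.4511, 0.3221]
phi = -(1.2975 - 0.1985 + 0.4511 + 0.3221) = -1.8722
Step 2: Compute augmented objective.
t*f(x) = 6.56*1.72 = 11.2832
Total = 11.2832 - 1.8722 = 9.411


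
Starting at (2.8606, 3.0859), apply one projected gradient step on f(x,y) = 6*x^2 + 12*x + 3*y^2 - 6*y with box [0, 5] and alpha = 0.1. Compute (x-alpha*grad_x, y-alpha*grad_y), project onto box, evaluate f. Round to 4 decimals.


Step 1: Compute gradient at (2.8606, 3.0859).
grad_x = 2*6*2.8606 + 12 = 46.3272
grad_y = 2*3*3.0859 - 6 = 12.5154
Step 2: Gradient step.
x_raw = 2.8606 - 0.1*46.3272 = -1.7721
y_raw = 3.0859 - 0.1*12.5154 = 1.8344
Step 3: Project onto [0, 5].
x_proj = clip(-1.7721) = 0.0
y_proj = clip(1.8344) = 1.8344
Step 4: Evaluate f.
f(0.0, 1.8344) = -0.9115


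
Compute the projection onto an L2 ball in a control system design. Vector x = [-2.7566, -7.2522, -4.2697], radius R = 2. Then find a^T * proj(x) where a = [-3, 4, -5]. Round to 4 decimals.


Step 1: Compute ||x|| (intermediates to 6 decimals).
||x|| = sqrt((-2.7566)^2 + (-7.2522)^2 + (-4.2697)^2) = 8.855709
Step 2: Project.
Since ||x|| > R, scale = R/||x|| = 2/8.855709 = 0.225843, proj(x) = scale * x
proj(x) = [-0.622559, -1.637859, -0.964282]
Step 3: Dot product.
a^T * proj(x) = -3*(-0.622559) + 4*(-1.637859) - 5*(-0.964282) = 0.1377


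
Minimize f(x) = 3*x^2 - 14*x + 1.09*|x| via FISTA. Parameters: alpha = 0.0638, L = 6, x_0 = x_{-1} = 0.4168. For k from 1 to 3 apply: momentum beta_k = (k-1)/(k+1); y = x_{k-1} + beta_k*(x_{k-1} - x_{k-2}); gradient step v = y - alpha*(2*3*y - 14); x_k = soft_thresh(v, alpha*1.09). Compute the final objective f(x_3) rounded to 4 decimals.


FISTA on f(x) = 3*x^2 - 14*x + 1.09*|x|
L = 6, alpha = 0.0638
Iteration 1: beta = 0.0, y = 0.4168 + 0.0*(0.4168 - 0.4168) = 0.4168
  grad(y) = -11.4992, v = y - alpha*grad = 1.1504
  prox(v) = soft_thresh(1.1504, 0.0695) = 1.0809
Iteration 2: beta = 0.3333, y = 1.0809 + 0.3333*(1.0809 - 0.4168) = 1.3023
  grad(y) = -6.1863, v = y - alpha*grad = 1.697
  prox(v) = soft_thresh(1.697, 0.0695) = 1.6274
Iteration 3: beta = 0.5, y = 1.6274 + 0.5*(1.6274 - 1.0809) = 1.9007
  grad(y) = -2.5959, v = y - alpha*grad = 2.0663
  prox(v) = soft_thresh(2.0663, 0.0695) = 1.9968
f(x_3) = 3*1.9968^2 - 14*1.9968 + 1.09*|1.9968| = -13.817


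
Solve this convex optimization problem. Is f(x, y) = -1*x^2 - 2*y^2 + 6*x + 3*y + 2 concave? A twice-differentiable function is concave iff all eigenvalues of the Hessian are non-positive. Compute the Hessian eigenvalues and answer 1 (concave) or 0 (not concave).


The Hessian of f(x,y) = -1*x^2 - 2*y^2 + 6*x + 3*y + 2 is:
H = [[-2, 0], [0, -4]]
Trace = -2 - 4 = -6
Determinant = -2*-4 - (0)^2 = 8
Discriminant = (-6)^2 - 4*8 = 4.0
Eigenvalues: lambda_1 = -4.0, lambda_2 = -2.0
The function is concave.

1


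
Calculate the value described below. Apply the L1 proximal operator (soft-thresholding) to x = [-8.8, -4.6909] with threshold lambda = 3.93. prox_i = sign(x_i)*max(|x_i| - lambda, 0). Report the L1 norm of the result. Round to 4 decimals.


Soft-thresholding with lambda = 3.93:
prox(-8.8) = sign(-8.8)*max(|-8.8| - 3.93, 0) = -4.87
prox(-4.6909) = sign(-4.6909)*max(|-4.6909| - 3.93, 0) = -0.7609
prox(x) = [-4.87, -0.7609]
||prox(x)||_1 = 4.87 + 0.7609 = 5.6309


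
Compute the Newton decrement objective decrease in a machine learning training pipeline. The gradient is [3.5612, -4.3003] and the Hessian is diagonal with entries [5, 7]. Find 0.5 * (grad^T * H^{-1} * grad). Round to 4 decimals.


Step 1: H is diagonal, so H^(-1) * g = [0.7122, -0.6143].
Step 2: g^T H^(-1) g = sum_i g_i^2 / H_ii
  = (3.5612)^2/5 + (-4.3003)^2/7
  = 2.5364 + 2.6418 = 5.1782
Step 3: Objective decrease = 0.5 * g^T H^(-1) g = 2.5891


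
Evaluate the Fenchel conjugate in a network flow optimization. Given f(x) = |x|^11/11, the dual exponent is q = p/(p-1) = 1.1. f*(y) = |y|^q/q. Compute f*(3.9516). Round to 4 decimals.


The conjugate exponent q satisfies 1/p + 1/q = 1.
p = 11, so q = 11/(11 - 1) = 1.1
|y|^q = 3.9516^1.1 = 4.5337
f*(3.9516) = 4.5337 / 1.1 = 4.1215


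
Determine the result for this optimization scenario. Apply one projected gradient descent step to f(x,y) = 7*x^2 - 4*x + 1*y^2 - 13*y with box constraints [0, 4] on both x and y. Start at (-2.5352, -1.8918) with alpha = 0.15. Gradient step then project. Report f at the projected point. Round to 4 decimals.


Step 1: Compute gradient at (-2.5352, -1.8918).
grad_x = 2*7*-2.5352 - 4 = -39.4928
grad_y = 2*1*-1.8918 - 13 = -16.7836
Step 2: Gradient step.
x_raw = -2.5352 - 0.15*-39.4928 = 3.3887
y_raw = -1.8918 - 0.15*-16.7836 = 0.6257
Step 3: Project onto [0, 4].
x_proj = clip(3.3887) = 3.3887
y_proj = clip(0.6257) = 0.6257
Step 4: Evaluate f.
f(3.3887, 0.6257) = 59.086


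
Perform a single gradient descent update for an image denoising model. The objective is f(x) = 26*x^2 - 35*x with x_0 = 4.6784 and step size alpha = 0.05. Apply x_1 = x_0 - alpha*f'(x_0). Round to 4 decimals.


We compute the gradient at x_0 and apply the update.
f'(x) = 52*x - 35
f'(4.6784) = 52*4.6784 - 35 = 208.2768
x_1 = 4.6784 - 0.05*208.2768 = -5.7354


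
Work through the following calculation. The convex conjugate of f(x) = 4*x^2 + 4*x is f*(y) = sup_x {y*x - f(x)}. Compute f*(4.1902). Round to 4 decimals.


f*(y) = sup_x {y*x - a*x^2 - b*x} = sup_x {(y-b)*x - a*x^2}
FOC: (y - b) - 2a*x = 0 => x* = (y - b)/(2a)
x* = (4.1902 - 4)/(2*4) = 0.0238
f*(4.1902) = (y-b)^2/(4a) = (4.1902 - 4)^2/(4*4)
= 0.0362/16 = 0.0023


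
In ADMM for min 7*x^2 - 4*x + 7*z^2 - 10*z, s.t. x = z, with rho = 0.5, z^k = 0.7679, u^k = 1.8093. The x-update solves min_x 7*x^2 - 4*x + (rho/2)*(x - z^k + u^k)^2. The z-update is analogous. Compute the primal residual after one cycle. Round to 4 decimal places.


ADMM iteration with rho = 0.5, z^k = 0.7679, u^k = 1.8093
Step 1: x-update.
Minimize 7*x^2 - 4*x + (0.5/2)*(x - 0.7679 + 1.8093)^2
FOC: (2*7 + 0.5)*x = 4 + 0.5*(0.7679 - 1.8093)
x^{k+1} = 0.24
Step 2: z-update.
Minimize 7*z^2 - 10*z + (0.5/2)*(0.24 - z + 1.8093)^2
FOC: (2*7 + 0.5)*z = 10 + 0.5*(0.24 + 1.8093)
z^{k+1} = 0.7603
Step 3: u-update.
u^{k+1} = 1.8093 + 0.24 - 0.7603 = 1.2889
Step 4: Primal residual = |0.24 - 0.7603| = 0.5204


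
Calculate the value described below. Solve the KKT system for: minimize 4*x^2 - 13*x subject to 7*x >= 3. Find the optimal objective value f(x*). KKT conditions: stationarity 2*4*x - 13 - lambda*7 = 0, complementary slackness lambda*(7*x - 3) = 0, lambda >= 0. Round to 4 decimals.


Step 1: Try lambda = 0 (constraint inactive).
Stationarity: 2*4*x - 13 = 0
x* = 13/(2*4) = 1.625
Check constraint: 7*1.625 = 11.375 >= 3 -- satisfied.
Step 2: Compute optimal value.
f(x*) = 4*1.625^2 - 13*1.625 = -10.5625


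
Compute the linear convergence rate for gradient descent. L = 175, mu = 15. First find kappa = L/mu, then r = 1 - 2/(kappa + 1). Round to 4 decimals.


Step 1: Compute the condition number.
kappa = L/mu = 175/15 = 11.6667
Step 2: Compute the convergence rate.
r = 1 - 2/(kappa + 1) = 1 - 2*mu/(L + mu) = (L - mu)/(L + mu) = 160/190 = 0.8421


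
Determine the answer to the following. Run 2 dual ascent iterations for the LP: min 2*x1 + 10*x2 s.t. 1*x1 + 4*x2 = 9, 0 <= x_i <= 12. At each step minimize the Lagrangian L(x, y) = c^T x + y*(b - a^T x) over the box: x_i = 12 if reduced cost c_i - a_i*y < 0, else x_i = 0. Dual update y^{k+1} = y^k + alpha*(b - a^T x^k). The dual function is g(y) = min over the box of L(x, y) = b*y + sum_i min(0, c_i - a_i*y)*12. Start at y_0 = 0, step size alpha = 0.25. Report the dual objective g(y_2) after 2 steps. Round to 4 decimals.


Dual ascent for LP: min 2*x1 + 10*x2, 1*x1 + 4*x2 = 9, 0 <= x_i <= 12
Step 1: y^k = 0.0, reduced costs: (2.0, 10.0)
  x^k = (0.0, 0.0), subgradient = b - a^T x = 9.0
  y^{k+1} = 0.0 + 0.25*9.0 = 2.25
Step 2: y^k = 2.25, reduced costs: (-0.25, 1.0)
  x^k = (12.0, 0.0), subgradient = b - a^T x = -3.0
  y^{k+1} = 2.25 + 0.25*-3.0 = 1.5
Dual objective at y_2 = 1.5: reduced costs (0.5, 4.0), box minimizer x = (0.0, 0.0)
g(y_2) = b*y + (c1 - a1*y)*x1 + (c2 - a2*y)*x2 = 9*1.5 + 0.5*0.0 + 4.0*0.0 = 13.5 + 0.0 + 0.0 = 13.5


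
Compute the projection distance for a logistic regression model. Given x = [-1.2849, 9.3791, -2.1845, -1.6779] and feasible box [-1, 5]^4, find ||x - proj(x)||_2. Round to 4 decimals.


Project each component onto [-1, 5].
clip(-1.2849) = -1.0, clip(9.3791) = 5.0, clip(-2.1845) = -1.0, clip(-1.6779) = -1.0
Projection = [-1.0, 5.0, -1.0, -1.0]
Squared diffs: [0.0812, 19.1765, 1.403, 0.4595]
Distance = sqrt(21.1202) = 4.5957


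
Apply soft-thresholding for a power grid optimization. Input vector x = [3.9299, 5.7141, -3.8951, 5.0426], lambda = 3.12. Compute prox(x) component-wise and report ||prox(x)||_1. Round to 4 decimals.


Soft-thresholding with lambda = 3.12:
prox(3.9299) = sign(3.9299)*max(|3.9299| - 3.12, 0) = 0.8099
prox(5.7141) = sign(5.7141)*max(|5.7141| - 3.12, 0) = 2.5941
prox(-3.8951) = sign(-3.8951)*max(|-3.8951| - 3.12, 0) = -0.7751
prox(5.0426) = sign(5.0426)*max(|5.0426| - 3.12, 0) = 1.9226
prox(x) = [0.8099, 2.5941, -0.7751, 1.9226]
||prox(x)||_1 = 0.8099 + 2.5941 + 0.7751 + 1.9226 = 6.1017


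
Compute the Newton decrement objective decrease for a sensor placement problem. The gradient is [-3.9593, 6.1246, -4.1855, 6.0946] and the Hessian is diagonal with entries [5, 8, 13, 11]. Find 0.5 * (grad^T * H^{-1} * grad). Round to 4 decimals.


Step 1: H is diagonal, so H^(-1) * g = [-0.7919, 0.7656, -0.322, 0.5541].
Step 2: g^T H^(-1) g = sum_i g_i^2 / H_ii
  = (-3.9593)^2/5 + (6.1246)^2/8 + (-4.1855)^2/13 + (6.0946)^2/11
  = 3.1352 + 4.6888 + 1.3476 + 3.3767 = 12.5484
Step 3: Objective decrease = 0.5 * g^T H^(-1) g = 6.2742


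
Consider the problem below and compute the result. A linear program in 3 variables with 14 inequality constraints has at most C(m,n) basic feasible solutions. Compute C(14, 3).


Each vertex corresponds to some choice of n active constraints out of m, so the number of vertices is at most C(m, n) = m! / (n!(m-n)!).
m = 14, n = 3
Numerator: 14 * 13 * 12
Denominator: 3! = 6
C(14, 3) = 364


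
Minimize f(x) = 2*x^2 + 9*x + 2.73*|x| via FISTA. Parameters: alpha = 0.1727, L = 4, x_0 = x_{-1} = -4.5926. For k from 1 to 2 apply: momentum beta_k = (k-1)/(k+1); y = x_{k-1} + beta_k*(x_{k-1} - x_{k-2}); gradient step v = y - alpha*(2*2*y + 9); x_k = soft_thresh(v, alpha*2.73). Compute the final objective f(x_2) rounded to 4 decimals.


FISTA on f(x) = 2*x^2 + 9*x + 2.73*|x|
L = 4, alpha = 0.1727
Iteration 1: beta = 0.0, y = -4.5926 + 0.0*(-4.5926 + 4.5926) = -4.5926
  grad(y) = -9.3704, v = y - alpha*grad = -2.9743
  prox(v) = soft_thresh(-2.9743, 0.4715) = -2.5029
Iteration 2: beta = 0.3333, y = -2.5029 + 0.3333*(-2.5029 + 4.5926) = -1.8063
  grad(y) = 1.7749, v = y - alpha*grad = -2.1128
  prox(v) = soft_thresh(-2.1128, 0.4715) = -1.6413
f(x_2) = 2*(-1.6413)^2 + 9*(-1.6413) + 2.73*|-1.6413| = -4.9032


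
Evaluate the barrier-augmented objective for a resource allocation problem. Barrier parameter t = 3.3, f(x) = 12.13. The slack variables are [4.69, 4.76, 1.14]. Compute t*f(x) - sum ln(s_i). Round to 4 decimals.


Step 1: Compute log-barrier.
ln values: [1.5454, 1.5602, 0.131]
phi = -(1.5454 + 1.5602 + 0.131) = -3.2367
Step 2: Compute augmented objective.
t*f(x) = 3.3*12.13 = 40.029
Total = 40.029 - 3.2367 = 36.7923


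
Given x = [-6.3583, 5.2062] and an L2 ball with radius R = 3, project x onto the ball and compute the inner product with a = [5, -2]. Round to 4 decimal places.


Step 1: Compute ||x|| (intermediates to 6 decimals).
||x|| = sqrt((-6.3583)^2 + 5.2062^2) = 8.217816
Step 2: Project.
Since ||x|| > R, scale = R/||x|| = 3/8.217816 = 0.36506, proj(x) = scale * x
proj(x) = [-2.321161, 1.900575]
Step 3: Dot product.
a^T * proj(x) = 5*(-2.321161) - 2*1.900575 = -15.407


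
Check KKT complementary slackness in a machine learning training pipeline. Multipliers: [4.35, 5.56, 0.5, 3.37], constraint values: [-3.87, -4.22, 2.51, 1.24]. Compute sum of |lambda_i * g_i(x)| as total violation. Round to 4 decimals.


KKT complementary slackness check:
lambda_1 * g_1 = 4.35 * -3.87 = -16.8345
lambda_2 * g_2 = 5.56 * -4.22 = -23.4632
lambda_3 * g_3 = 0.5 * 2.51 = 1.255
lambda_4 * g_4 = 3.37 * 1.24 = 4.1788
Total violation = 16.8345 + 23.4632 + 1.255 + 4.1788 = 45.7315


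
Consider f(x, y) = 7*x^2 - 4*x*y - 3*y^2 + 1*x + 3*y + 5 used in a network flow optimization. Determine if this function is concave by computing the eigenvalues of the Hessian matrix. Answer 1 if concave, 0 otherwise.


The Hessian of f(x,y) = 7*x^2 - 4*x*y - 3*y^2 + 1*x + 3*y + 5 is:
H = [[14, -4], [-4, -6]]
Trace = 14 - 6 = 8
Determinant = 14*-6 - (-4)^2 = -100
Discriminant = (8)^2 - 4*-100 = 464.0
Eigenvalues: lambda_1 = -6.7703, lambda_2 = 14.7703
The function is not concave.

0


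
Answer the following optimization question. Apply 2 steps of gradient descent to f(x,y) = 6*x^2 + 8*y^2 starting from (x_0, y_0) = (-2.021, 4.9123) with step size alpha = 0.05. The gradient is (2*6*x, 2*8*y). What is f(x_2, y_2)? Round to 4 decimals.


Gradient descent on f(x,y) = 6*x^2 + 8*y^2.
Starting point: (-2.021, 4.9123), alpha = 0.05
Step 1: grad_x = 2*6*-2.021 = -24.252, grad_y = 2*8*4.9123 = 78.5968
  x_1 = -2.021 - 0.05*-24.252 = -0.8084
  y_1 = 4.9123 - 0.05*78.5968 = 0.9825
Step 2: grad_x = 2*6*-0.8084 = -9.7008, grad_y = 2*8*0.9825 = 15.7194
  x_2 = -0.8084 - 0.05*-9.7008 = -0.3234
  y_2 = 0.9825 - 0.05*15.7194 = 0.1965
f(-0.3234, 0.1965) = 6*(-0.3234)^2 + 8*0.1965^2 = 0.9362


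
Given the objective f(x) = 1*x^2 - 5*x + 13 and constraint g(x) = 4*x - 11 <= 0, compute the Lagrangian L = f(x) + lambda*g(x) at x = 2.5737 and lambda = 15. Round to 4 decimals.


Step 1: Evaluate f(x).
f(2.5737) = 1*2.5737^2 - 5*2.5737 + 13 = 6.7554
Step 2: Evaluate g(x).
g(2.5737) = 4*2.5737 - 11 = -0.7052
Step 3: Compute Lagrangian.
L = 6.7554 + 15*-0.7052 = -3.8226


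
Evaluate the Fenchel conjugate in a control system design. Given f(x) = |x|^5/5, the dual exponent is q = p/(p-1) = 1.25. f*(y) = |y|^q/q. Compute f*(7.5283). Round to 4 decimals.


The conjugate exponent q satisfies 1/p + 1/q = 1.
p = 5, so q = 5/(5 - 1) = 1.25
|y|^q = 7.5283^1.25 = 12.4701
f*(7.5283) = 12.4701 / 1.25 = 9.9761


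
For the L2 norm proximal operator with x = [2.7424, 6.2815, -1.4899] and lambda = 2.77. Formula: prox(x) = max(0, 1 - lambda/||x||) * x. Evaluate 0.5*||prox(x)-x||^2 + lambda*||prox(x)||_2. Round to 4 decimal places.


Step 1: Compute ||x||.
||x|| = 7.0141
Step 2: Compute scaling factor.
scale = max(0, 1 - 2.77/7.0141) = 0.6051
Step 3: prox(x) = [1.6594, 3.8008, -0.9015]
||prox(x)|| = 4.2441
Step 4: Proximal objective.
0.5*||prox-x||^2 = 3.8365
lambda*||prox|| = 11.7562
Total = 15.5926


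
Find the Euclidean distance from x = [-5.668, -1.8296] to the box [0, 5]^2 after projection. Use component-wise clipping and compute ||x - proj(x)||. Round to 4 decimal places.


Project each component onto [0, 5].
clip(-5.668) = 0.0, clip(-1.8296) = 0.0
Projection = [0.0, 0.0]
Squared diffs: [32.1262, 3.3474]
Distance = sqrt(35.4736) = 5.956


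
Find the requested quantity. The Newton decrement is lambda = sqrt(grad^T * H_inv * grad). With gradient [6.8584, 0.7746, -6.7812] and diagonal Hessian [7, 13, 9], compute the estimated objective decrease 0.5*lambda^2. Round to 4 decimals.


Step 1: H is diagonal, so H^(-1) * g = [0.9798, 0.0596, -0.7535].
Step 2: g^T H^(-1) g = sum_i g_i^2 / H_ii
  = (6.8584)^2/7 + (0.7746)^2/13 + (-6.7812)^2/9
  = 6.7197 + 0.0462 + 5.1094 = 11.8752
Step 3: Objective decrease = 0.5 * g^T H^(-1) g = 5.9376


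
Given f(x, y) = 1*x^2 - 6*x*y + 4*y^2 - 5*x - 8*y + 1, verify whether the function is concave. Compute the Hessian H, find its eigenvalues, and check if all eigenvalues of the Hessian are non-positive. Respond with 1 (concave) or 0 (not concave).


The Hessian of f(x,y) = 1*x^2 - 6*x*y + 4*y^2 - 5*x - 8*y + 1 is:
H = [[2, -6], [-6, 8]]
Trace = 2 + 8 = 10
Determinant = 2*8 - (-6)^2 = -20
Discriminant = (10)^2 - 4*-20 = 180.0
Eigenvalues: lambda_1 = -1.7082, lambda_2 = 11.7082
The function is not concave.

0


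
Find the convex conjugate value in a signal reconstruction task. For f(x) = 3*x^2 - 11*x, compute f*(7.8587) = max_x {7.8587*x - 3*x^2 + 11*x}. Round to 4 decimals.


f*(y) = sup_x {y*x - a*x^2 - b*x} = sup_x {(y-b)*x - a*x^2}
FOC: (y - b) - 2a*x = 0 => x* = (y - b)/(2a)
x* = (7.8587 + 11)/(2*3) = 3.1431
f*(7.8587) = (y-b)^2/(4a) = (7.8587 + 11)^2/(4*3)
= 355.6506/12 = 29.6375


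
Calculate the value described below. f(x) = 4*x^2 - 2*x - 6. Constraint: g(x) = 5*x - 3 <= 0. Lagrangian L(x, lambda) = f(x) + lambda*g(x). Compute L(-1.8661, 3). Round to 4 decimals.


Step 1: Evaluate f(x).
f(-1.8661) = 4*(-1.8661)^2 - 2*(-1.8661) - 6 = 11.6615
Step 2: Evaluate g(x).
g(-1.8661) = 5*-1.8661 - 3 = -12.3305
Step 3: Compute Lagrangian.
L = 11.6615 + 3*-12.3305 = -25.33


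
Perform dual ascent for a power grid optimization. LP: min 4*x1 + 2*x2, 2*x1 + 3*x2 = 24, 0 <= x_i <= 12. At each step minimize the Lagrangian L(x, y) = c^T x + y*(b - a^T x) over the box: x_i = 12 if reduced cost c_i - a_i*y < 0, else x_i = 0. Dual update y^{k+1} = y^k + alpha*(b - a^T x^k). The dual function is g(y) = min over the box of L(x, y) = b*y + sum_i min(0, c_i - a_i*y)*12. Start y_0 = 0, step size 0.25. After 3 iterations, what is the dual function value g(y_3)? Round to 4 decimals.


Dual ascent for LP: min 4*x1 + 2*x2, 2*x1 + 3*x2 = 24, 0 <= x_i <= 12
Step 1: y^k = 0.0, reduced costs: (4.0, 2.0)
  x^k = (0.0, 0.0), subgradient = b - a^T x = 24.0
  y^{k+1} = 0.0 + 0.25*24.0 = 6.0
Step 2: y^k = 6.0, reduced costs: (-8.0, -16.0)
  x^k = (12.0, 12.0), subgradient = b - a^T x = -36.0
  y^{k+1} = 6.0 + 0.25*-36.0 = -3.0
Step 3: y^k = -3.0, reduced costs: (10.0, 11.0)
  x^k = (0.0, 0.0), subgradient = b - a^T x = 24.0
  y^{k+1} = -3.0 + 0.25*24.0 = 3.0
Dual objective at y_3 = 3.0: reduced costs (-2.0, -7.0), box minimizer x = (12.0, 12.0)
g(y_3) = b*y + (c1 - a1*y)*x1 + (c2 - a2*y)*x2 = 24*3.0 + (-2.0)*12.0 + (-7.0)*12.0 = 72.0 - 24.0 - 84.0 = -36.0


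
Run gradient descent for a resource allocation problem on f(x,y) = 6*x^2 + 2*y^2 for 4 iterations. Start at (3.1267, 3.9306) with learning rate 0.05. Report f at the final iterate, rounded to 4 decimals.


Gradient descent on f(x,y) = 6*x^2 + 2*y^2.
Starting point: (3.1267, 3.9306), alpha = 0.05
Step 1: grad_x = 2*6*3.1267 = 37.5204, grad_y = 2*2*3.9306 = 15.7224
  x_1 = 3.1267 - 0.05*37.5204 = 1.2507
  y_1 = 3.9306 - 0.05*15.7224 = 3.1445
Step 2: grad_x = 2*6*1.2507 = 15.0082, grad_y = 2*2*3.1445 = 12.5779
  x_2 = 1.2507 - 0.05*15.0082 = 0.5003
  y_2 = 3.1445 - 0.05*12.5779 = 2.5156
Step 3: grad_x = 2*6*0.5003 = 6.0033, grad_y = 2*2*2.5156 = 10.0623
  x_3 = 0.5003 - 0.05*6.0033 = 0.2001
  y_3 = 2.5156 - 0.05*10.0623 = 2.0125
Step 4: grad_x = 2*6*0.2001 = 2.4013, grad_y = 2*2*2.0125 = 8.0499
  x_4 = 0.2001 - 0.05*2.4013 = 0.08
  y_4 = 2.0125 - 0.05*8.0499 = 1.61
f(0.08, 1.61) = 6*0.08^2 + 2*1.61^2 = 5.2225
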